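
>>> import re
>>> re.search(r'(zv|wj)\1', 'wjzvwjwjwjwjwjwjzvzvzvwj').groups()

('wj',)

`\1` is not a pattern — it's the concrete string captured by group 1, re-applied verbatim.
`re.search` tries every starting position until one works.
The match spans [4:8] → 'wjwj'.
Captured: group 1 = 'wj'.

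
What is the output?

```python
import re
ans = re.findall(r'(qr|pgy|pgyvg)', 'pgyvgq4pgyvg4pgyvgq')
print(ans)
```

['pgy', 'pgy', 'pgy']

`|` is ordered: at each position the engine commits to the first alternative that works.
Walking the string: at [0:3] match 'pgy', group 1 = 'pgy'; at [7:10] match 'pgy', group 1 = 'pgy'; at [13:16] match 'pgy', group 1 = 'pgy'.
`findall` collects group 1 from each match (3 total).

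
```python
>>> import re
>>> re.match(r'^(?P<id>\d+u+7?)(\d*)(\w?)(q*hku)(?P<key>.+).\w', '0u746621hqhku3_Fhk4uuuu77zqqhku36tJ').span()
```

(0, 35)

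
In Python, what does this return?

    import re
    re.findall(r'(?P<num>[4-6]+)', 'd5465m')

['5465']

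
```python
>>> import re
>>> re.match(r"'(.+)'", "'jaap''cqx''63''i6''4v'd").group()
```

"'jaap''cqx''63''i6''4v'"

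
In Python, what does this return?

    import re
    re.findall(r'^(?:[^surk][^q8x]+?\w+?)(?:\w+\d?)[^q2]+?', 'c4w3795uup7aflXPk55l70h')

Pattern: anchored at the start of the string; then any character except [surk], then one or more of any character except [q8x] (lazy), then one or more of a word character (lazy) (non-capturing group); then one or more of a word character, then optionally a digit (non-capturing group); then one or more of any character except [q2] (lazy).
Walking the string: at [0:23] → 'c4w3795uup7aflXPk55l70h'.
Since nothing is captured, `findall` lists the 1 matched substring directly.

['c4w3795uup7aflXPk55l70h']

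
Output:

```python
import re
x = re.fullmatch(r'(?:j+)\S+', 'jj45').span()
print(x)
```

Pattern: one or more of a literal 'j' (non-capturing group); then one or more of a non-whitespace character.
`re.fullmatch` requires the pattern to consume the entire string.
The match spans [0:4] → 'jj45'.

(0, 4)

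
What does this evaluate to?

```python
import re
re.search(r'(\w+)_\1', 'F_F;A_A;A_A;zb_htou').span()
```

(0, 3)

`\1` is not a pattern — it's the concrete string captured by group 1, re-applied verbatim.
The match spans [0:3] → 'F_F'.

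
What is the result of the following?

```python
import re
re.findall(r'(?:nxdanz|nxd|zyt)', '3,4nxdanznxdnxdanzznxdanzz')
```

Alternation tries branches left to right and keeps the first one that lets the overall match succeed at that position.
Scanning left to right: at [3:9] → 'nxdanz'; at [9:12] → 'nxd'; at [12:18] → 'nxdanz'; at [19:25] → 'nxdanz'.
Since nothing is captured, `findall` lists the 4 matched substrings directly.

['nxdanz', 'nxd', 'nxdanz', 'nxdanz']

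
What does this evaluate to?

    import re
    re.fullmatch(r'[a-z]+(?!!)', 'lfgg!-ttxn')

A negative assertion filters positions out without eating any characters.
`re.fullmatch` requires the pattern to consume the entire string.
Here there's no way to consume every character, so the call returns None.

None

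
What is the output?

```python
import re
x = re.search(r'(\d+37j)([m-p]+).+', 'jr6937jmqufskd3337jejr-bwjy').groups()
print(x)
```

('6937j', 'm')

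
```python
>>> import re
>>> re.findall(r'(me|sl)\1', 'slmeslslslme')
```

`\1` is not a pattern — it's the concrete string captured by group 1, re-applied verbatim.
Scanning left to right: at [4:8] match 'slsl', group 1 = 'sl'.
Because there's exactly one group, `findall` drops the full match and keeps group 1 from the one hit.

['sl']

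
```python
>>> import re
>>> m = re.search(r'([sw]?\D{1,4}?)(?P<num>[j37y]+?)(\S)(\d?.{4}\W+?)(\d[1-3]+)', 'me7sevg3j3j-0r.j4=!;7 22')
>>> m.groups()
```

('r.', 'j', '4', '=!;7 ', '22')

The match spans [13:24] → 'r.j4=!;7 22'.
Captured: group 1 = 'r.', group 2 = 'j', group 3 = '4', group 4 = '=!;7 ', group 5 = '22'.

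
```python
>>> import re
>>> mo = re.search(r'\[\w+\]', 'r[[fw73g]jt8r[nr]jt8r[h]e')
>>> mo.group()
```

'[fw73g]'

`re.search` tries every starting position until one works.
The match spans [2:9] → '[fw73g]'.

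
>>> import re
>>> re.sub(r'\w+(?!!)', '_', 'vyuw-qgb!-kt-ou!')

Because the assertion is negative and zero-width, positions next to the forbidden text are skipped.
Matches: at [0:4] → 'vyuw'; at [5:7] → 'qg'; at [10:12] → 'kt'; at [13:14] → 'o'.
Every occurrence is swapped for '_'.

'_-_b!-_-_u!'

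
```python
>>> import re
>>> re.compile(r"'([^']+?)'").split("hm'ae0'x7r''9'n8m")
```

['hm', 'ae0', "x7r'", '9', 'n8m']

With a capturing group present, the delimiter's captured portion is kept in the result list.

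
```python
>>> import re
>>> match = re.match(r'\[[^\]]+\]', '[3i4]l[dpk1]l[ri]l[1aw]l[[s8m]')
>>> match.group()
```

'[3i4]'

`match` is anchored at position 0; if the pattern doesn't fit there, it returns None.
The match spans [0:5] → '[3i4]'.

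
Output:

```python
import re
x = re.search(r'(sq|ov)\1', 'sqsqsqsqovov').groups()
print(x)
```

The match spans [0:4] → 'sqsq'.
Captured: group 1 = 'sq'.

('sq',)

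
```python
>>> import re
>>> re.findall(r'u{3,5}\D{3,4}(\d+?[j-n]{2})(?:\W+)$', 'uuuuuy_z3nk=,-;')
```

['3nk']

The pattern matches 3 to 5 of the literal 'u', then 3 to 4 of a non-digit; then one or more of a digit (lazy), then exactly 2 of a character in [j-n] (captured); then one or more of a non-word character (non-capturing group); then anchored at the end.
Scanning left to right: at [0:15] match 'uuuuuy_z3nk=,-;', group 1 = '3nk'.
`findall` collects group 1 from the one match (1 total).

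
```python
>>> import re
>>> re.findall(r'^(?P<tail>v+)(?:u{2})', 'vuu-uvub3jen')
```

['v']

One capturing group, so `findall` returns just the captured substring from the one match — 1 in all.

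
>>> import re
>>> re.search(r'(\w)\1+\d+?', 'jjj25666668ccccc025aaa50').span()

(0, 4)

After group 1 captures some text, `\1` only succeeds where that same text appears again.
`re.search` tries every starting position until one works.
The match spans [0:4] → 'jjj2'.
Captured: group 1 = 'j'.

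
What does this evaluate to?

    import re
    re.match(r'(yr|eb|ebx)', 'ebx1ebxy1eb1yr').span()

(0, 2)

`|` is ordered: at each position the engine commits to the first alternative that works.
`re.match` won't scan ahead — the pattern has to work from the very first character.
The match spans [0:2] → 'eb'.
Captured: group 1 = 'eb'.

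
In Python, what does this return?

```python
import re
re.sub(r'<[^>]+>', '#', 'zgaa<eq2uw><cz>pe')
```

'zgaa##pe'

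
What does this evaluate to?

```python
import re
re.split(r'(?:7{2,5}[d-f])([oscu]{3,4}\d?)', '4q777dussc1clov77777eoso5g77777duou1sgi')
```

The group in the pattern means `split` returns the separators' captures alongside the pieces.

['4q', 'ussc1', 'clov', 'oso5', 'g', 'uou1', 'sgi']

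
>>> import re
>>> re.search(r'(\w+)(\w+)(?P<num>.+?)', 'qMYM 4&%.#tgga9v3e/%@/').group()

'qMYM '

A non-greedy quantifier consumes as few characters as it can — just enough that the remainder of the pattern still matches from where it stops; whatever follows it matches normally.
The match spans [0:5] → 'qMYM '.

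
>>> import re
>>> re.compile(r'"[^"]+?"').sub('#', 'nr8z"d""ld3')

'nr8z#"ld3'

Matches: at [4:7] → '"d"'.
Every occurrence is swapped for '#'.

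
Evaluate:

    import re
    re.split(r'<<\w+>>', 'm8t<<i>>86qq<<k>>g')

Matches to split on: at [3:8] → '<<i>>'; at [12:17] → '<<k>>'.
The string is cut at each match, leaving 3 pieces.

['m8t', '86qq', 'g']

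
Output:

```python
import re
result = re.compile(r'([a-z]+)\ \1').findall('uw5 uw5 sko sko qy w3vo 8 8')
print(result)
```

`\1` has to match the exact text group 1 already captured.
`findall` collects group 1 from the one match (1 total).

['sko']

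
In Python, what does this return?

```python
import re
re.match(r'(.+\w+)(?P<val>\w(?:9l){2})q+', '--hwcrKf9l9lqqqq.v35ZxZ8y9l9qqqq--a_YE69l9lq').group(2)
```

The match spans [0:44] → '--hwcrKf9l9lqqqq.v35ZxZ8y9l9qqqq--a_YE69l9lq'.
Captured: group 1 = '--hwcrKf9l9lqqqq.v35ZxZ8y9l9qqqq--a_YE', group 2 = '69l9l'.

'69l9l'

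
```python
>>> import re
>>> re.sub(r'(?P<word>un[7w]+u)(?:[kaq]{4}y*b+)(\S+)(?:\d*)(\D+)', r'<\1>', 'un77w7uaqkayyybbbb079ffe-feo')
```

The replacement refers to a captured group, so each match is rewritten using its own captured text.

'<un77w7u>'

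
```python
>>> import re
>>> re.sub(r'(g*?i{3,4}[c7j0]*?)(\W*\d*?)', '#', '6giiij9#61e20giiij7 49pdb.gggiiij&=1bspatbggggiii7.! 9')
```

This matches zero or more of the literal 'g' (lazy), then 3 to 4 of the literal 'i', then zero or more of one of [c7j0] (lazy) (captured); then zero or more of a non-word character, then zero or more of a digit (lazy) (captured).
Matches: at [1:5] → 'giii'; at [13:17] → 'giii'; at [26:32] → 'gggiii'; at [42:49] → 'ggggiii'.
`sub` substitutes '#' at each match site.

'6#j9#61e20#j7 49pdb.#j&=1bspatb#7.! 9'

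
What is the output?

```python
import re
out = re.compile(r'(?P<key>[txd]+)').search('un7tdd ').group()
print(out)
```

Pattern: one or more of one of [txd] (captured as 'key').
Unlike `match`, `search` isn't anchored — it looks for the pattern anywhere in the string.
The match spans [3:6] → 'tdd'.
Captured: group 1 = 'tdd'.

tdd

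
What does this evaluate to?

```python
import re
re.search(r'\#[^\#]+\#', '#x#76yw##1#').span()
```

The match spans [0:3] → '#x#'.

(0, 3)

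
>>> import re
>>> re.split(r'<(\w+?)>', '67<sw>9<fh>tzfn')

Matches to split on: at [2:6] → '<sw>'; at [7:11] → '<fh>'.
The group in the pattern means `split` returns the separators' captures alongside the pieces.

['67', 'sw', '9', 'fh', 'tzfn']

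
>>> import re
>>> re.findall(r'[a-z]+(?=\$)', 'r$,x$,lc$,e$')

The `(?=…)`/`(?<=…)` assertion just peeks at neighbouring text; it doesn't advance the match position.
Since nothing is captured, `findall` lists the 4 matched substrings directly.

['r', 'x', 'lc', 'e']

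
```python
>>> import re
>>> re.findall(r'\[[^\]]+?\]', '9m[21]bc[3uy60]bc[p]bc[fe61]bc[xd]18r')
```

['[21]', '[3uy60]', '[p]', '[fe61]', '[xd]']

Matches: at [2:6] → '[21]'; at [8:15] → '[3uy60]'; at [17:20] → '[p]'; at [22:28] → '[fe61]'; at [30:34] → '[xd]'.
`findall` yields the raw match text (5 of them) because the pattern has no groups.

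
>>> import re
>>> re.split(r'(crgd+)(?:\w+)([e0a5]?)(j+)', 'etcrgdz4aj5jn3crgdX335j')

The pattern matches the literal 'crg', then one or more of a literal 'd' (captured); then one or more of a word character (non-capturing group); then optionally one of [e0a5] (captured); then one or more of a literal 'j' (captured).
The group in the pattern means `split` returns the separators' captures alongside the pieces.

['et', 'crgd', '', 'j', '']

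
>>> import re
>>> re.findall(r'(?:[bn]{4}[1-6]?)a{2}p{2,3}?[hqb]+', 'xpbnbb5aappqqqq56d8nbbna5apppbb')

['bnbb5aappqqqq']

`findall` yields the raw match text (1 of them) because the pattern has no groups.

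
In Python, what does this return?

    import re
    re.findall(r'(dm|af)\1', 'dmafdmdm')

After group 1 captures some text, `\1` only succeeds where that same text appears again.
Scanning left to right: at [4:8] match 'dmdm', group 1 = 'dm'.
With a single group, `findall` returns only what that group captured — 1 item.

['dm']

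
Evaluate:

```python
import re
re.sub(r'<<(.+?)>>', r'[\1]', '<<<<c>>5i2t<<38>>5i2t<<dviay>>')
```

'[<<c]5i2t[38]5i2t[dviay]'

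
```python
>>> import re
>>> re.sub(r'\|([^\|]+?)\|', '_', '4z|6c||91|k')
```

'4z__k'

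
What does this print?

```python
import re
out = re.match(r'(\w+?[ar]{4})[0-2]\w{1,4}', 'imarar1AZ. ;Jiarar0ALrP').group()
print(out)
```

Pattern: one or more of a word character (lazy), then exactly 4 of one of [ar] (captured); then a character in [0-2], then 1 to 4 of a word character.
`re.match` won't scan ahead — the pattern has to work from the very first character.
The match spans [0:9] → 'imarar1AZ'.
Captured: group 1 = 'imarar'.

imarar1AZ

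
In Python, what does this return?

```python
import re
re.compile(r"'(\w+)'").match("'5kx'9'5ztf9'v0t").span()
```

(0, 5)

`match` is anchored at position 0; if the pattern doesn't fit there, it returns None.
The match spans [0:5] → "'5kx'".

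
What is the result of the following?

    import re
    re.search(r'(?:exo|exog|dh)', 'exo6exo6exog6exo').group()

'exo'

The match spans [0:3] → 'exo'.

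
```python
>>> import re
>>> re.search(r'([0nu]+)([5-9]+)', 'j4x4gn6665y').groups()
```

('n', '6665')

This matches one or more of one of [0nu] (captured); then one or more of a character in [5-9] (captured).
`re.search` scans for the first position where the pattern succeeds.
The match spans [5:10] → 'n6665'.
Captured: group 1 = 'n', group 2 = '6665'.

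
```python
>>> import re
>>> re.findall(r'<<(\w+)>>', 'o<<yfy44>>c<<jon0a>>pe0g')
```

['yfy44', 'jon0a']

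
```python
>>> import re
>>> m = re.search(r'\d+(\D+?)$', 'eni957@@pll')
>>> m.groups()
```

('@@pll',)

The match spans [3:11] → '957@@pll'.
Captured: group 1 = '@@pll'.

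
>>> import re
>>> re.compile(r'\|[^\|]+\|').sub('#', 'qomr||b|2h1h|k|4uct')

Matches: at [5:8] → '|b|'; at [12:15] → '|k|'.
`sub` substitutes '#' at each match site.

'qomr|#2h1h#4uct'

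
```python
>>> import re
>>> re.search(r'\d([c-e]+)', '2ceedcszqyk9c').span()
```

Pattern: a digit; then one or more of a character in [c-e] (captured).
`search` walks the string left to right and returns the first match it finds.
The match spans [0:6] → '2ceedc'.
Captured: group 1 = 'ceedc'.

(0, 6)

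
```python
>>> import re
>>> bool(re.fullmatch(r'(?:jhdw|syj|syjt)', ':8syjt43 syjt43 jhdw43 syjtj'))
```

False

`re.fullmatch` requires the pattern to consume the entire string.
Here the string isn't matched end-to-end, so the call returns None, and `bool(None)` is False.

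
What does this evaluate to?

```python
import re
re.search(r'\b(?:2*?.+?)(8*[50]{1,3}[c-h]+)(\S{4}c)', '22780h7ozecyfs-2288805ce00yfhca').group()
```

The pattern matches a word boundary (`\b`, zero-width); then zero or more of the literal '2' (lazy), then one or more of any character (lazy) (non-capturing group); then zero or more of a literal '8', then 1 to 3 of one of [50], then one or more of a character in [c-h] (captured); then exactly 4 of a non-whitespace character, then a literal 'c' (captured).
`re.search` scans for the first position where the pattern succeeds.
The match spans [0:11] → '22780h7ozec'.
Captured: group 1 = '80h', group 2 = '7ozec'.

'22780h7ozec'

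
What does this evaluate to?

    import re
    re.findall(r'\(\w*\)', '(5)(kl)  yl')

['(5)', '(kl)']

Matches: at [0:3] → '(5)'; at [3:7] → '(kl)'.
Since nothing is captured, `findall` lists the 2 matched substrings directly.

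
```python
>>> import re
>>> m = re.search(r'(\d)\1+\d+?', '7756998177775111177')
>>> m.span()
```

(0, 3)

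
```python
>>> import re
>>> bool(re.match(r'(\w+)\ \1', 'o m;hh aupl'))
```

False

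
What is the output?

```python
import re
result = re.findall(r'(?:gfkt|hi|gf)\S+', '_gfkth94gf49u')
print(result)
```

['gfkth94gf49u']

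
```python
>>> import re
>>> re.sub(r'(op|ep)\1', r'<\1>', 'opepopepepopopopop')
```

`\1` is not a pattern — it's the concrete string captured by group 1, re-applied verbatim.
`\1` in the replacement pulls in group 1's text for each match.

'opepop<ep><op><op>'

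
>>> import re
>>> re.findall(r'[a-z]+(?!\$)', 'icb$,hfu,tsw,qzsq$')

The negative lookaround is zero-width — it rules out positions where the adjacent text would match, without consuming anything.
Matches: at [0:2] → 'ic'; at [5:8] → 'hfu'; at [9:12] → 'tsw'; at [13:16] → 'qzs'.
Since nothing is captured, `findall` lists the 4 matched substrings directly.

['ic', 'hfu', 'tsw', 'qzs']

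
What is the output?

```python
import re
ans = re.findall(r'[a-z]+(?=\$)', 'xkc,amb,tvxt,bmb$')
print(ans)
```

['bmb']

Lookahead/lookbehind check context without consuming it, so the matched span excludes the asserted characters.
Matches: at [13:16] → 'bmb'.
No capturing groups, so `findall` returns the 1 full match string.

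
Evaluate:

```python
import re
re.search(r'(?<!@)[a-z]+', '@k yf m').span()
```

(3, 5)

The negative lookahead/lookbehind blocks any match where the forbidden context is present.
The match spans [3:5] → 'yf'.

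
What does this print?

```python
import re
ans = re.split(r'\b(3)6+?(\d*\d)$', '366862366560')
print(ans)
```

['', '3', '6862366560', '']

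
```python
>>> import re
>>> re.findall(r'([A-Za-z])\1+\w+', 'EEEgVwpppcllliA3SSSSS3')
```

['E']

A backreference is literal: `\1` must see the identical characters the first group matched.
One capturing group, so `findall` returns just the captured substring from the one match — 1 in all.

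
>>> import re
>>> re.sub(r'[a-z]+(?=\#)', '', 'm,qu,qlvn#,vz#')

'm,qu,#,#'

The `(?=…)`/`(?<=…)` assertion just peeks at neighbouring text; it doesn't advance the match position.
Matches: at [5:9] → 'qlvn'; at [11:13] → 'vz'.
Each match is replaced by ''.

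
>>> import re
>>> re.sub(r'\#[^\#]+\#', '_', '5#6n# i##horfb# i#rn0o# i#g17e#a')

Every occurrence is swapped for '_'.

'5_ i#_ i_ i_a'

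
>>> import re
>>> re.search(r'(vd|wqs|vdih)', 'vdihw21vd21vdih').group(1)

Alternation tries branches left to right and keeps the first one that lets the overall match succeed at that position.
`search` walks the string left to right and returns the first match it finds.
The match spans [0:2] → 'vd'.
Captured: group 1 = 'vd'.

'vd'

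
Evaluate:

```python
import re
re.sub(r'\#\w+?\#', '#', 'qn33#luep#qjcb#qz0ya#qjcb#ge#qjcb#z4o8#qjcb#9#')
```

'qn33#qjcb#qjcb#qjcb#qjcb#'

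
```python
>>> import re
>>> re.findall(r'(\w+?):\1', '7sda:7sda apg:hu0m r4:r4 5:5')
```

The backreference `\1` re-matches whatever the first group consumed, character for character.
One capturing group, so `findall` returns just the captured substring from each match — 3 in all.

['7sda', 'r4', '5']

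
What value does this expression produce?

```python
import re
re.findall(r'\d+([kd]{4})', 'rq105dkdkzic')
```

['dkdk']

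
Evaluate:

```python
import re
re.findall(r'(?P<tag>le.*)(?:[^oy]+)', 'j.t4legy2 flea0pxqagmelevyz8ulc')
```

['legy2 flea0pxqagmelevyz8ul']

This matches the literal 'le', then zero or more of any character (captured as 'tag'); then one or more of any character except [oy] (non-capturing group).
Because there's exactly one group, `findall` drops the full match and keeps group 1 from the one hit.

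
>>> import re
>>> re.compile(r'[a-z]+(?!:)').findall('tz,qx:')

A negative assertion filters positions out without eating any characters.
Scanning left to right: at [0:2] → 'tz'; at [3:4] → 'q'.
With no groups in the pattern, `findall` gives back each whole match — 2 here.

['tz', 'q']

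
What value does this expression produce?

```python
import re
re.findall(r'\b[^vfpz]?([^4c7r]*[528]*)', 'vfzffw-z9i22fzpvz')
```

['vfzffw-z9i22fzpvz', '']

The pattern matches a word boundary (`\b`, zero-width); then optionally any character except [vfpz]; then zero or more of any character except [4c7r], then zero or more of one of [528] (captured).
Matches: at [0:17] match 'vfzffw-z9i22fzpvz', group 1 = 'vfzffw-z9i22fzpvz'; at [17:17] match '', group 1 = ''.
`findall` collects group 1 from each match (2 total).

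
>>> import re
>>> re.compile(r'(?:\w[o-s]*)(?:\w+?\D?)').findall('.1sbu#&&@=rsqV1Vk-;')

['1sbu', 'rsqV', '1Vk']

A non-greedy quantifier consumes as few characters as it can — just enough that the remainder of the pattern still matches from where it stops; whatever follows it matches normally.
`findall` yields the raw match text (3 of them) because the pattern has no groups.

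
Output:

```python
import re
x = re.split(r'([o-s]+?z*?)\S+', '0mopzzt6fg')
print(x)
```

['0m', 'o', '']

The pattern matches one or more of a character in [o-s] (lazy), then zero or more of a literal 'z' (lazy) (captured); then one or more of a non-whitespace character.
With a capturing group present, the delimiter's captured portion is kept in the result list.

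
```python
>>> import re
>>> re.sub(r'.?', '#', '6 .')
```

Every occurrence is swapped for '#'.

'####'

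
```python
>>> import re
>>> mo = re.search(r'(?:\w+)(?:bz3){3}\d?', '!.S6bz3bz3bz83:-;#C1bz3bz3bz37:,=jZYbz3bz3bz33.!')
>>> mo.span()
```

(18, 30)

The match spans [18:30] → 'C1bz3bz3bz37'.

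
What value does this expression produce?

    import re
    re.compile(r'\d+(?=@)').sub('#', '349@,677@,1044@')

'#@,#@,#@'

The lookaround is zero-width — it requires the adjacent text to match without consuming it, so the asserted text isn't part of the match.
Matches: at [0:3] → '349'; at [5:8] → '677'; at [10:14] → '1044'.
Every occurrence is swapped for '#'.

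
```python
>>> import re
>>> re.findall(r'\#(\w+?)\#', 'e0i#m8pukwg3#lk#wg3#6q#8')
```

['m8pukwg3', 'wg3']

One capturing group, so `findall` returns just the captured substring from each match — 2 in all.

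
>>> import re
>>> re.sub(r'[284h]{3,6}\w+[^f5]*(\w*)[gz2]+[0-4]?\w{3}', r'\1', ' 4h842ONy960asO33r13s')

Pattern: 3 to 6 of one of [284h]; then one or more of a word character, then zero or more of any character except [f5]; then zero or more of a word character (captured); then one or more of one of [gz2], then optionally a character in [0-4], then exactly 3 of a word character.
The replacement refers to a captured group, so each match is rewritten using its own captured text.

' 960asO33r13s'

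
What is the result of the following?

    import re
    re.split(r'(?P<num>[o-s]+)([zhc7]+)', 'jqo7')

['j', 'qo', '7', '']

The pattern matches one or more of a character in [o-s] (captured as 'num'); then one or more of one of [zhc7] (captured).
`re.split` interleaves the captured-group text with the surrounding fragments.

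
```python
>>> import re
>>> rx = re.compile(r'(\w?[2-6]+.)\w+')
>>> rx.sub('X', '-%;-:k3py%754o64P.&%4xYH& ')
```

This matches optionally a word character, then one or more of a character in [2-6], then any character (captured); then one or more of a word character.
Matches: at [5:9] → 'k3py'; at [10:17] → '754o64P'; at [20:24] → '4xYH'.
`sub` substitutes 'X' at each match site.

'-%;-:X%X.&%X& '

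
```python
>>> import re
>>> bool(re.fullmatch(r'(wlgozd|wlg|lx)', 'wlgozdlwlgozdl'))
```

For `fullmatch`, every character of the input must be accounted for by the pattern.
Here there's no way to consume every character, so the call returns None, and `bool(None)` is False.

False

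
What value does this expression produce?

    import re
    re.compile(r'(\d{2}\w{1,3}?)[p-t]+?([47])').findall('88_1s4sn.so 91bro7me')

[('88_1', '4')]

This matches exactly 2 of a digit, then 1 to 3 of a word character (lazy) (captured); then one or more of a character in [p-t] (lazy); then one of [47] (captured).
Matches: at [0:6] match '88_1s4', groups = ('88_1', '4').
With 2 capturing groups, `findall` returns a 2-tuple per match.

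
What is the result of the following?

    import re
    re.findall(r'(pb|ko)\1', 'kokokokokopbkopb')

A backreference is literal: `\1` must see the identical characters the first group matched.
Scanning left to right: at [0:4] match 'koko', group 1 = 'ko'; at [4:8] match 'koko', group 1 = 'ko'.
Because there's exactly one group, `findall` drops the full match and keeps group 1 from each hit.

['ko', 'ko']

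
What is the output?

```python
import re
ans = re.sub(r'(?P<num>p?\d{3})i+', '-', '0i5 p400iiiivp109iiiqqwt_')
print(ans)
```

Pattern: optionally a literal 'p', then exactly 3 of a digit (captured as 'num'); then one or more of a literal 'i'.
Matches: at [4:12] → 'p400iiii'; at [13:20] → 'p109iii'.
Each match is replaced by '-'.

0i5 -v-qqwt_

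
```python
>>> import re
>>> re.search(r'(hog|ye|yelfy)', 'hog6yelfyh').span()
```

The match spans [0:3] → 'hog'.

(0, 3)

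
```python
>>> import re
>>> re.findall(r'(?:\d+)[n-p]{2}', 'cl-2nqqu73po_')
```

The pattern matches one or more of a digit (non-capturing group); then exactly 2 of a character in [n-p].
Matches: at [8:12] → '73po'.
`findall` yields the raw match text (1 of them) because the pattern has no groups.

['73po']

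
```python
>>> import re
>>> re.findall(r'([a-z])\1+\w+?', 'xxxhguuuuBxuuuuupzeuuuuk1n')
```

['x', 'u', 'u', 'u']

A backreference is literal: `\1` must see the identical characters the first group matched.
`findall` collects group 1 from each match (4 total).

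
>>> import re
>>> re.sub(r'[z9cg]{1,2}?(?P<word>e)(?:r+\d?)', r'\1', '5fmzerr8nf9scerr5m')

This matches 1 to 2 of one of [z9cg] (lazy); then a literal 'e' (captured as 'word'); then one or more of the literal 'r', then optionally a digit (non-capturing group).
Matches: at [3:8] → 'zerr8'; at [12:17] → 'cerr5'.
`\1` in the replacement pulls in group 1's text for each match.

'5fmenf9sem'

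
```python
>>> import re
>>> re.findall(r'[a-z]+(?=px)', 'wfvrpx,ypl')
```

Because the assertion is zero-width, the text it checks is not consumed and won't appear in the result.
`findall` yields the raw match text (1 of them) because the pattern has no groups.

['wfvr']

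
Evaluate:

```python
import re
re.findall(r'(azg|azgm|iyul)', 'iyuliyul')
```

['iyul', 'iyul']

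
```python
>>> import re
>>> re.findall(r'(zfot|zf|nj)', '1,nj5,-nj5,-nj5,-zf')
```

['nj', 'nj', 'nj', 'zf']

Scanning left to right: at [2:4] match 'nj', group 1 = 'nj'; at [7:9] match 'nj', group 1 = 'nj'; at [12:14] match 'nj', group 1 = 'nj'; at [17:19] match 'zf', group 1 = 'zf'.
One capturing group, so `findall` returns just the captured substring from each match — 4 in all.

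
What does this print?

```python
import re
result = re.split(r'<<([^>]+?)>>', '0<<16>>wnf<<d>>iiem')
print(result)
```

['0', '16', 'wnf', 'd', 'iiem']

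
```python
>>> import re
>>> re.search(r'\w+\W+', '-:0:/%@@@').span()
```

(2, 9)

Pattern: one or more of a word character; then one or more of a non-word character.
The match spans [2:9] → '0:/%@@@'.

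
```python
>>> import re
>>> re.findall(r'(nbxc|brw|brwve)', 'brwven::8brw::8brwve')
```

['brw', 'brw', 'brw']

Alternation tries branches left to right and keeps the first one that lets the overall match succeed at that position.
`findall` collects group 1 from each match (3 total).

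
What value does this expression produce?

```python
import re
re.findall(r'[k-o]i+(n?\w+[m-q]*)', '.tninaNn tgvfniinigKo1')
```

['naNn', 'nigKo1']

Because there's exactly one group, `findall` drops the full match and keeps group 1 from each hit.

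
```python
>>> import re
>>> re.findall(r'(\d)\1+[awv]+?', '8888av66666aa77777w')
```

['8', '6', '7']

`\1` is not a pattern — it's the concrete string captured by group 1, re-applied verbatim.
Scanning left to right: at [0:5] match '8888a', group 1 = '8'; at [6:12] match '66666a', group 1 = '6'; at [13:19] match '77777w', group 1 = '7'.
`findall` collects group 1 from each match (3 total).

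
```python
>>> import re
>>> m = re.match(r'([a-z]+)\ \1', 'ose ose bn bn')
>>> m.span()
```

(0, 7)

`re.match` won't scan ahead — the pattern has to work from the very first character.
The match spans [0:7] → 'ose ose'.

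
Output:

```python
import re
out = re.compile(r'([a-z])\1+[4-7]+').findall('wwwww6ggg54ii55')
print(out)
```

['w', 'g', 'i']

`\1` is not a pattern — it's the concrete string captured by group 1, re-applied verbatim.
Matches: at [0:6] match 'wwwww6', group 1 = 'w'; at [6:11] match 'ggg54', group 1 = 'g'; at [11:15] match 'ii55', group 1 = 'i'.
`findall` collects group 1 from each match (3 total).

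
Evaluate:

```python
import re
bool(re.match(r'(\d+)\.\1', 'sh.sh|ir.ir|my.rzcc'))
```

False

After group 1 captures some text, `\1` only succeeds where that same text appears again.
With `match`, the pattern is implicitly anchored at the beginning.
Here position 0 doesn't satisfy it, so the call returns None, and `bool(None)` is False.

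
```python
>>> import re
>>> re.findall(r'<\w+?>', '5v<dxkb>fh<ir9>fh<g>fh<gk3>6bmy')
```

Matches: at [2:8] → '<dxkb>'; at [10:15] → '<ir9>'; at [17:20] → '<g>'; at [22:27] → '<gk3>'.
Since nothing is captured, `findall` lists the 4 matched substrings directly.

['<dxkb>', '<ir9>', '<g>', '<gk3>']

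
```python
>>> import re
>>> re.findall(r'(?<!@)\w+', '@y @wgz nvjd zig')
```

The negative lookaround is zero-width — it rules out positions where the adjacent text would match, without consuming anything.
With no groups in the pattern, `findall` gives back each whole match — 3 here.

['gz', 'nvjd', 'zig']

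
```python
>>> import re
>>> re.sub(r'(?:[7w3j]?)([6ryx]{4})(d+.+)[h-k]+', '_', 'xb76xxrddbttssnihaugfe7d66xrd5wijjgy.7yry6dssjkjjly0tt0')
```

'xb_ly0tt0'

This matches optionally one of [7w3j] (non-capturing group); then exactly 4 of one of [6ryx] (captured); then one or more of the literal 'd', then one or more of any character (captured); then one or more of a character in [h-k].
Matches: at [2:49] → '76xxrddbttssnihaugfe7d66xrd5wijjgy.7yry6dssjkjj'.
Every occurrence is swapped for '_'.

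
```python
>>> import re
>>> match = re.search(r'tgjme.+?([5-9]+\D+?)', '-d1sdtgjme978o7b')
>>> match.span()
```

(5, 14)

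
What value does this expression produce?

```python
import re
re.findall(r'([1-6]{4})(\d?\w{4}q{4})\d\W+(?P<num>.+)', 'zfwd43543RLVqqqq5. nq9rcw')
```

Pattern: exactly 4 of a character in [1-6] (captured); then optionally a digit, then exactly 4 of a word character, then exactly 4 of the literal 'q' (captured); then a digit, then one or more of a non-word character; then one or more of any character (captured as 'num').
Matches: at [4:25] match '43543RLVqqqq5. nq9rcw', groups = ('4354', '3RLVqqqq', 'nq9rcw').
With 3 capturing groups, `findall` returns a 3-tuple per match.

[('4354', '3RLVqqqq', 'nq9rcw')]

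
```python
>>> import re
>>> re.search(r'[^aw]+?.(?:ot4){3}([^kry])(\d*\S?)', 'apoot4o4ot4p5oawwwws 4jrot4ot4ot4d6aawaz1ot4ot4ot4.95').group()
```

The match spans [19:36] → 's 4jrot4ot4ot4d6a'.

's 4jrot4ot4ot4d6a'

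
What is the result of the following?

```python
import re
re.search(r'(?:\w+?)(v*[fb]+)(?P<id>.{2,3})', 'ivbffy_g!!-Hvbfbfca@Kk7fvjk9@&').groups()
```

This matches one or more of a word character (lazy) (non-capturing group); then zero or more of a literal 'v', then one or more of one of [fb] (captured); then 2 to 3 of any character (captured as 'id').
Unlike `match`, `search` isn't anchored — it looks for the pattern anywhere in the string.
The match spans [0:8] → 'ivbffy_g'.
Captured: group 1 = 'vbff', group 2 = 'y_g'.

('vbff', 'y_g')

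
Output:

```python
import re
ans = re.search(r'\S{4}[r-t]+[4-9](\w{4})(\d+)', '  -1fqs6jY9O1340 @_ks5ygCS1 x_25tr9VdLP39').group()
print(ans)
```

-1fqs6jY9O1340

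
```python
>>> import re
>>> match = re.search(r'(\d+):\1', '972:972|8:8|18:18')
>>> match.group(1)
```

The backreference `\1` re-matches whatever the first group consumed, character for character.
Unlike `match`, `search` isn't anchored — it looks for the pattern anywhere in the string.
The match spans [0:7] → '972:972'.
Captured: group 1 = '972'.

'972'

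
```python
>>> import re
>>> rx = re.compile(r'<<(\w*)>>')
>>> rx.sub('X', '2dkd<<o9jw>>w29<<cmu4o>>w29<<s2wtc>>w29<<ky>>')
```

'2dkdXw29Xw29Xw29X'

Each match is replaced by 'X'.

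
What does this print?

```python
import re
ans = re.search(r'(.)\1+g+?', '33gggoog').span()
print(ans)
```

(0, 3)

`\1` is not a pattern — it's the concrete string captured by group 1, re-applied verbatim.
The match spans [0:3] → '33g'.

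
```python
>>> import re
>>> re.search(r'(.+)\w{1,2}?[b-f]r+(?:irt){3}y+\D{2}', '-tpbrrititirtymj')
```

None

Pattern: one or more of any character (captured); then 1 to 2 of a word character (lazy); then a character in [b-f], then one or more of a literal 'r'; then the literal 'irt' repeated 3 times, then one or more of the literal 'y'; then exactly 2 of a non-digit.
`search` walks the string left to right and returns the first match it finds.
Here no position works, so the call returns None.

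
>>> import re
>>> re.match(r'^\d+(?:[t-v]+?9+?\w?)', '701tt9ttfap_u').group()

'701tt9t'

Pattern: anchored at the start of the string; then one or more of a digit; then one or more of a character in [t-v] (lazy), then one or more of a literal '9' (lazy), then optionally a word character (non-capturing group).
`re.match` only tries the pattern at the start of the string.
The match spans [0:7] → '701tt9t'.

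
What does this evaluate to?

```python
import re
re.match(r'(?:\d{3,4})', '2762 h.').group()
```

'2762'

The pattern matches 3 to 4 of a digit (non-capturing group).
With `match`, the pattern is implicitly anchored at the beginning.
The match spans [0:4] → '2762'.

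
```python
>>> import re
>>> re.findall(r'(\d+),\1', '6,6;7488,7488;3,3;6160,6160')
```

After group 1 captures some text, `\1` only succeeds where that same text appears again.
One capturing group, so `findall` returns just the captured substring from each match — 4 in all.

['6', '7488', '3', '6160']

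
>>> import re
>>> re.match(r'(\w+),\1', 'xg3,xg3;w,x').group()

A backreference is literal: `\1` must see the identical characters the first group matched.
With `match`, the pattern is implicitly anchored at the beginning.
The match spans [0:7] → 'xg3,xg3'.
Captured: group 1 = 'xg3'.

'xg3,xg3'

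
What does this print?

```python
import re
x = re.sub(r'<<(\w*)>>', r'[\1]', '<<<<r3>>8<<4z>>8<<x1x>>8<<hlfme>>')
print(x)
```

Matches: at [2:8] → '<<r3>>'; at [9:15] → '<<4z>>'; at [16:23] → '<<x1x>>'; at [24:33] → '<<hlfme>>'.
Each match is replaced using the text its own group 1 captured.

<<[r3]8[4z]8[x1x]8[hlfme]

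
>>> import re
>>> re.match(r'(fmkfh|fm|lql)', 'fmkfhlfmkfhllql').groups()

('fmkfh',)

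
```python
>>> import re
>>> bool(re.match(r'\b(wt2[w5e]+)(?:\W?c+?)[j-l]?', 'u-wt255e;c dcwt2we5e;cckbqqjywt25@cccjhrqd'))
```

Pattern: a word boundary (`\b`, zero-width); then the literal 'wt2', then one or more of one of [w5e] (captured); then optionally a non-word character, then one or more of the literal 'c' (lazy) (non-capturing group); then optionally a character in [j-l].
`re.match` won't scan ahead — the pattern has to work from the very first character.
Here the string doesn't start with a match, so the call returns None, and `bool(None)` is False.

False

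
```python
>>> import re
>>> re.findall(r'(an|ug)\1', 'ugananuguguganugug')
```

['an', 'ug', 'ug']

The backreference `\1` re-matches whatever the first group consumed, character for character.
`findall` collects group 1 from each match (3 total).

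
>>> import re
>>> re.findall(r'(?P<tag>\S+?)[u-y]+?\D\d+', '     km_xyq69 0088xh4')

`findall` collects group 1 from each match (2 total).

['km_', '0088']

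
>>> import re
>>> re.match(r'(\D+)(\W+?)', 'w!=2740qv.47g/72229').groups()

Pattern: one or more of a non-digit (captured); then one or more of a non-word character (lazy) (captured).
`match` is anchored at position 0; if the pattern doesn't fit there, it returns None.
The match spans [0:3] → 'w!='.
Captured: group 1 = 'w!', group 2 = '='.

('w!', '=')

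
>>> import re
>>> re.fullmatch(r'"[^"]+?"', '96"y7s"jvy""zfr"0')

None

`fullmatch` succeeds only if the pattern covers the string from start to end.
Here the string isn't matched end-to-end, so the call returns None.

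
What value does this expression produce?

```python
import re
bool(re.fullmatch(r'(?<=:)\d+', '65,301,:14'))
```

`fullmatch` succeeds only if the pattern covers the string from start to end.
Here there's no way to consume every character, so the call returns None, and `bool(None)` is False.

False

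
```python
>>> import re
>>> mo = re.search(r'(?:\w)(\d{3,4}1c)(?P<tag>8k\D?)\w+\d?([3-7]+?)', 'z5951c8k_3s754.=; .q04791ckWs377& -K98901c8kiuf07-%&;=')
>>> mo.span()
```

This matches a word character (non-capturing group); then 3 to 4 of a digit, then the literal '1c' (captured); then the literal '8k', then optionally a non-digit (captured as 'tag'); then one or more of a word character; then optionally a digit; then one or more of a character in [3-7] (lazy) (captured).
`re.search` scans for the first position where the pattern succeeds.
The match spans [0:14] → 'z5951c8k_3s754'.
Captured: group 1 = '5951c', group 2 = '8k_', group 3 = '4'.

(0, 14)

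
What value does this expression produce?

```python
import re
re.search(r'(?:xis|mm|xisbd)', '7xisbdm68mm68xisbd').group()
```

Branches in `(...|...)` are attempted left-to-right; the first branch that allows the whole pattern to succeed is taken.
The match spans [1:4] → 'xis'.

'xis'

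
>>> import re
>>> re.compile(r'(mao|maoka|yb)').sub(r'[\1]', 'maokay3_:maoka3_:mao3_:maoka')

`|` is ordered: at each position the engine commits to the first alternative that works.
Matches: at [0:3] → 'mao'; at [9:12] → 'mao'; at [17:20] → 'mao'; at [23:26] → 'mao'.
`\1` in the replacement pulls in group 1's text for each match.

'[mao]kay3_:[mao]ka3_:[mao]3_:[mao]ka'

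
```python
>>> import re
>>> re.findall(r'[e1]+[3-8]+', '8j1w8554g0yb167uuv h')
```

['167']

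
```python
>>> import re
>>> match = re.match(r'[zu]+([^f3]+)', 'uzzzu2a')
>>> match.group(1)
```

'2a'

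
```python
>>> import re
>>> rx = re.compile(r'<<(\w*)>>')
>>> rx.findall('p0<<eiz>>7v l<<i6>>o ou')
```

Matches: at [2:9] match '<<eiz>>', group 1 = 'eiz'; at [13:19] match '<<i6>>', group 1 = 'i6'.
With a single group, `findall` returns only what that group captured — 2 items.

['eiz', 'i6']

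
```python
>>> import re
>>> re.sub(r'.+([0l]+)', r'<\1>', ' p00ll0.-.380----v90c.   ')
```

This matches one or more of any character; then one or more of one of [0l] (captured).
Matches: at [0:20] → ' p00ll0.-.380----v90'.
`\1` in the replacement pulls in group 1's text for each match.

'<0>c.   '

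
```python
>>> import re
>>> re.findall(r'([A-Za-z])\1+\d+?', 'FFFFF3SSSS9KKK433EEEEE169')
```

['F', 'S', 'K', 'E']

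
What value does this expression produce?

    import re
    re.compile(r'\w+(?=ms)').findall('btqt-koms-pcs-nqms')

['ko', 'nq']

The `(?=…)`/`(?<=…)` assertion just peeks at neighbouring text; it doesn't advance the match position.
Matches: at [5:7] → 'ko'; at [14:16] → 'nq'.
Since nothing is captured, `findall` lists the 2 matched substrings directly.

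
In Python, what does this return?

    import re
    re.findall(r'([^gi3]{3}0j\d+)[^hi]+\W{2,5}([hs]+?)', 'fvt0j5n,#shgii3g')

[('fvt0j5', 's')]

A non-greedy quantifier consumes as few characters as it can — just enough that the remainder of the pattern still matches from where it stops; whatever follows it matches normally.
2 groups means the one result is a tuple of 2 captured strings — 1 here.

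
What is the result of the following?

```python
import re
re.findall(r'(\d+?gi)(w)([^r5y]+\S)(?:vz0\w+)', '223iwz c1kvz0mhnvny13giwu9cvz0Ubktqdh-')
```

This matches one or more of a digit (lazy), then the literal 'gi' (captured); then a literal 'w' (captured); then one or more of any character except [r5y], then a non-whitespace character (captured); then the literal 'vz0', then one or more of a word character (non-capturing group).
Matches: at [19:37] match '13giwu9cvz0Ubktqdh', groups = ('13gi', 'w', 'u9c').
With 3 capturing groups, `findall` returns a 3-tuple per match.

[('13gi', 'w', 'u9c')]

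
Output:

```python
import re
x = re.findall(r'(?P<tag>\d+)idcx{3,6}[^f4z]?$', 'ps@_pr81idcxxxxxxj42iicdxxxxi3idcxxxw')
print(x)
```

Pattern: one or more of a digit (captured as 'tag'); then the literal 'idc', then 3 to 6 of the literal 'x', then optionally any character except [f4z]; then anchored at the end.
Scanning left to right: at [29:37] match '3idcxxxw', group 1 = '3'.
With a single group, `findall` returns only what that group captured — 1 item.

['3']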